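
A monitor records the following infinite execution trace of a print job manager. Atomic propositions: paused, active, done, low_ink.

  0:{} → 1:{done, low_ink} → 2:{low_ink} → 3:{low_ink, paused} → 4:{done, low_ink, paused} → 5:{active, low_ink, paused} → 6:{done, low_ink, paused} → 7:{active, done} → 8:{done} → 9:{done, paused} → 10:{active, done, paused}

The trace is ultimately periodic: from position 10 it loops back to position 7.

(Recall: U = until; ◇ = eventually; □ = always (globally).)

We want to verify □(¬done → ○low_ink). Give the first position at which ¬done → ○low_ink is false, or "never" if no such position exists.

¬done → ○low_ink holds at every position 0..10, and those are all the positions the trace ever visits, so the invariant □(¬done → ○low_ink) is never violated.

never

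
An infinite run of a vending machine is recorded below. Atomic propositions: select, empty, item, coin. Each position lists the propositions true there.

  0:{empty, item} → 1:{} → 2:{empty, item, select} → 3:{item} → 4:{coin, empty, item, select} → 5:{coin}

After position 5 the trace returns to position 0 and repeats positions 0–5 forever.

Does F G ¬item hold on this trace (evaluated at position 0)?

G ¬item is false at every position 0..5, so it never becomes true and F G ¬item fails.

Violated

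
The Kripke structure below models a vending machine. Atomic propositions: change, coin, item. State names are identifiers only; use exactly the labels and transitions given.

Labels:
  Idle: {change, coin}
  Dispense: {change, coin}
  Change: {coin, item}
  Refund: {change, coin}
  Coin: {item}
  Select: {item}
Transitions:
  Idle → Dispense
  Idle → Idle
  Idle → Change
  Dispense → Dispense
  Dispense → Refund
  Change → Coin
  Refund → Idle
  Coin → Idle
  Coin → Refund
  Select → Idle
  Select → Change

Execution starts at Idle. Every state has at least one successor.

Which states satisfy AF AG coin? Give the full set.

none

States satisfying AG coin: ∅.
States satisfying AF AG coin: ∅.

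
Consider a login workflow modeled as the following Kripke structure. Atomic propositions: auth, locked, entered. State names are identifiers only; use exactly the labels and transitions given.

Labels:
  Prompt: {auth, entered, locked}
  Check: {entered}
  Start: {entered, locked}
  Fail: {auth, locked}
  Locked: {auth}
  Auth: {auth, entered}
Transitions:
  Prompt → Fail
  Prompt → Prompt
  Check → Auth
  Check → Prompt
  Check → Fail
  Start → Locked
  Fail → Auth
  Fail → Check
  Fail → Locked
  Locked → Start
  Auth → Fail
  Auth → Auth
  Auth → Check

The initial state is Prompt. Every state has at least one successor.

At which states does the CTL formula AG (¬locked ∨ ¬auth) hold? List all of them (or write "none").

States satisfying ¬locked ∨ ¬auth: {Check, Start, Locked, Auth}.
States satisfying AG (¬locked ∨ ¬auth): {Start, Locked}.

{Start, Locked}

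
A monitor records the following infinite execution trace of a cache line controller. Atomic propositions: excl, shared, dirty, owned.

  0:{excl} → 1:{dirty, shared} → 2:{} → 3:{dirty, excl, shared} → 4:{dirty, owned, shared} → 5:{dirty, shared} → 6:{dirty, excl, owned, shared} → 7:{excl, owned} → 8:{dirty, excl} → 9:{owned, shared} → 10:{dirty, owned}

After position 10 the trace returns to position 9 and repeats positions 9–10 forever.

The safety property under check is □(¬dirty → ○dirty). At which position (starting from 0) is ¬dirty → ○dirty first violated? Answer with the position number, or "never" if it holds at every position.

never

¬dirty → ○dirty holds at every position 0..10, and those are all the positions the trace ever visits, so the invariant □(¬dirty → ○dirty) is never violated.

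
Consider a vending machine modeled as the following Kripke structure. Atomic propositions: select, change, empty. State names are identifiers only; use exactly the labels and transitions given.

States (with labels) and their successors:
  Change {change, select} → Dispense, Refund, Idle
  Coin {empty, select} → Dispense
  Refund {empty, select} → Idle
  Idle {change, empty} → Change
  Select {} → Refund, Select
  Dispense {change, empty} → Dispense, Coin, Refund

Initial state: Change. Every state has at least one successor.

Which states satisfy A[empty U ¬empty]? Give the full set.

{Change, Refund, Idle, Select}

States satisfying empty: {Coin, Refund, Idle, Dispense}.
States satisfying ¬empty: {Change, Select}.
States satisfying A[empty U ¬empty]: {Change, Refund, Idle, Select}.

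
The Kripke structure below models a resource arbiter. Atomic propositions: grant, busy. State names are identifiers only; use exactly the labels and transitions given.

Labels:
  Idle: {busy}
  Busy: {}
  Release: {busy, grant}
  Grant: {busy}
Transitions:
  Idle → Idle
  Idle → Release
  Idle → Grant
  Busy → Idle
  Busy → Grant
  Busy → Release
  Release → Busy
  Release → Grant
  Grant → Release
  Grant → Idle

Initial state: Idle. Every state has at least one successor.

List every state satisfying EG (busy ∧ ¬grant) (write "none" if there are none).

States satisfying busy ∧ ¬grant: {Idle, Grant}.
States satisfying EG (busy ∧ ¬grant): {Idle, Grant}.

{Idle, Grant}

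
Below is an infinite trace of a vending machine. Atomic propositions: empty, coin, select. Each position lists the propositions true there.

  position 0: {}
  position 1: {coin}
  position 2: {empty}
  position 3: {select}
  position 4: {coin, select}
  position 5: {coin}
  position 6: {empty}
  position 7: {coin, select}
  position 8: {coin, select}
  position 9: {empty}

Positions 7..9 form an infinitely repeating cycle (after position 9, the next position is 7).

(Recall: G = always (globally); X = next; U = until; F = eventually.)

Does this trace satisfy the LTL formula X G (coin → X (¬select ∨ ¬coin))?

The position after 0 is 1; G (coin → X (¬select ∨ ¬coin)) is false there.

Does not hold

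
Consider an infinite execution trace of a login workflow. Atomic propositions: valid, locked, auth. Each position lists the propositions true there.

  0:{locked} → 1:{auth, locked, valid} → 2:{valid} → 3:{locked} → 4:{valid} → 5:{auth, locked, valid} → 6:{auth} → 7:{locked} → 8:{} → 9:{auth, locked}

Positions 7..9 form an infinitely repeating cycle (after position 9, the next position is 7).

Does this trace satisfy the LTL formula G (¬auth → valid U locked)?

¬auth → valid U locked must hold at every position from 0 onward. It fails at position 8, so G (¬auth → valid U locked) is false.
Positions where ¬auth holds: 0, 2, 3, 4, 7, 8.
Check valid U locked at each: 0→ok, 2→ok, 3→ok, 4→ok, 7→ok, 8→fails.

Violated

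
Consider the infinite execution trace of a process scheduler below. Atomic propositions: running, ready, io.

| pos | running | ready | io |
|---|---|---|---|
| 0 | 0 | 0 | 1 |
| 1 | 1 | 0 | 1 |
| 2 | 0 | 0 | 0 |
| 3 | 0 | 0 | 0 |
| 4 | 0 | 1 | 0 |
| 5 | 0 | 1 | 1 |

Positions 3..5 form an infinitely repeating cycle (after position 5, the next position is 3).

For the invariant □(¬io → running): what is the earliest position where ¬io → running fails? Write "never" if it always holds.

Check ¬io → running at each position in order: 0 ✓, 1 ✓.
At position 2 the labels are {}, so ¬io → running is false there. This is the first violation.

2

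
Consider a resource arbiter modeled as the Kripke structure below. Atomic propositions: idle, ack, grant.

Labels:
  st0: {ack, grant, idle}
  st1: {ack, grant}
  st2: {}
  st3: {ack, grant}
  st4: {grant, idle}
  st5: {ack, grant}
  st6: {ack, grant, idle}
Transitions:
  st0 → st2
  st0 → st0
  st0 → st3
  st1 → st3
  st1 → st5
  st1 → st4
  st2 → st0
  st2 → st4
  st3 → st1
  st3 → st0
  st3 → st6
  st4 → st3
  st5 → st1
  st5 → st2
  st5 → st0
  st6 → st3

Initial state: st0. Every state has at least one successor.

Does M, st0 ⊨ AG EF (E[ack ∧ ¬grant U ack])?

States satisfying EF (E[ack ∧ ¬grant U ack]): {st0, st1, st2, st3, st4, st5, st6}.
States satisfying AG EF (E[ack ∧ ¬grant U ack]): {st0, st1, st2, st3, st4, st5, st6}.
Every state reachable from st0 satisfies EF (E[ack ∧ ¬grant U ack]).
st0 ∈ Sat(AG EF (E[ack ∧ ¬grant U ack])).

Holds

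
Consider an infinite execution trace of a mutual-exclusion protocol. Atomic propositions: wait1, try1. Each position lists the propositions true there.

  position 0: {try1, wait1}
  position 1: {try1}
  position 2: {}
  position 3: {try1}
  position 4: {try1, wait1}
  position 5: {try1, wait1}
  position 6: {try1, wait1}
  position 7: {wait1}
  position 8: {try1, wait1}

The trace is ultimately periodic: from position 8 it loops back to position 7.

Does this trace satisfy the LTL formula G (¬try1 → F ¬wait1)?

No

¬try1 → F ¬wait1 must hold at every position from 0 onward. It fails at position 7, so G (¬try1 → F ¬wait1) is false.
Positions where ¬try1 holds: 2, 7.
Check F ¬wait1 at each: 2→ok, 7→fails.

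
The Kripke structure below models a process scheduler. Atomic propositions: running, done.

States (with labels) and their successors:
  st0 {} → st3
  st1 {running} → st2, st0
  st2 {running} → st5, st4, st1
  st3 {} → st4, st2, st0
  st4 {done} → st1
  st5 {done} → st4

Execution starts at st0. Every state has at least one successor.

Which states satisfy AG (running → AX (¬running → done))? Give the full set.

States satisfying running → AX (¬running → done): {st0, st2, st3, st4, st5}.
States satisfying AG (running → AX (¬running → done)): ∅.

none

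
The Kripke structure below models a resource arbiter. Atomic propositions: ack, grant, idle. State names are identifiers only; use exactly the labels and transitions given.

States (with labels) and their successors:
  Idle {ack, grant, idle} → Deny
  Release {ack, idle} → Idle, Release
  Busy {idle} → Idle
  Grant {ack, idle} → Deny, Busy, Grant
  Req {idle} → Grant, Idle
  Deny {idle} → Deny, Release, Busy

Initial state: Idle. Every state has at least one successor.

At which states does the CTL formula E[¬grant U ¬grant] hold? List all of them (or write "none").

{Release, Busy, Grant, Req, Deny}

States satisfying ¬grant: {Release, Busy, Grant, Req, Deny}.
States satisfying E[¬grant U ¬grant]: {Release, Busy, Grant, Req, Deny}.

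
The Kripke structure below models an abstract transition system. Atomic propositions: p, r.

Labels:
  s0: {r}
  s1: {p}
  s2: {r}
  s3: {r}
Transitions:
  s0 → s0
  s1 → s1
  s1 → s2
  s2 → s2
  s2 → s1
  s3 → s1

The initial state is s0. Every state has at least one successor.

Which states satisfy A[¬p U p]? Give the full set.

{s1, s3}

States satisfying ¬p: {s0, s2, s3}.
States satisfying p: {s1}.
States satisfying A[¬p U p]: {s1, s3}.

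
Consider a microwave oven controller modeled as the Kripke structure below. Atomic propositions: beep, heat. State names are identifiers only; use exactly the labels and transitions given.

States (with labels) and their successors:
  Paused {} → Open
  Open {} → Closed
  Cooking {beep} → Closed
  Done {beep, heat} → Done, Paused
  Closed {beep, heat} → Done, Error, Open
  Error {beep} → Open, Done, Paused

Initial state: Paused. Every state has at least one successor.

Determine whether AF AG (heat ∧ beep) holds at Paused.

Violated

States satisfying AG (heat ∧ beep): ∅.
States satisfying AF AG (heat ∧ beep): ∅.
There is a path from Paused along which AG (heat ∧ beep) never holds.
Paused ∉ Sat(AF AG (heat ∧ beep)).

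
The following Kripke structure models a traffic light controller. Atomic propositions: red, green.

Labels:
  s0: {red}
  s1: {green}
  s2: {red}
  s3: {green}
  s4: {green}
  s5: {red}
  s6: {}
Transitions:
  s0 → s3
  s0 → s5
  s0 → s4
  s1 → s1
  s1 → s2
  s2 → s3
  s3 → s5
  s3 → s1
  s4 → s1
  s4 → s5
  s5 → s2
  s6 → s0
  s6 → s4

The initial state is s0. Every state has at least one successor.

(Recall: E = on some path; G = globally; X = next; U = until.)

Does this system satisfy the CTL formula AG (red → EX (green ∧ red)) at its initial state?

States satisfying red → EX (green ∧ red): {s1, s3, s4, s6}.
States satisfying AG (red → EX (green ∧ red)): ∅.
s0 is reachable from s0 and violates red → EX (green ∧ red), so AG fails at s0.
s0 ∉ Sat(AG (red → EX (green ∧ red))).

No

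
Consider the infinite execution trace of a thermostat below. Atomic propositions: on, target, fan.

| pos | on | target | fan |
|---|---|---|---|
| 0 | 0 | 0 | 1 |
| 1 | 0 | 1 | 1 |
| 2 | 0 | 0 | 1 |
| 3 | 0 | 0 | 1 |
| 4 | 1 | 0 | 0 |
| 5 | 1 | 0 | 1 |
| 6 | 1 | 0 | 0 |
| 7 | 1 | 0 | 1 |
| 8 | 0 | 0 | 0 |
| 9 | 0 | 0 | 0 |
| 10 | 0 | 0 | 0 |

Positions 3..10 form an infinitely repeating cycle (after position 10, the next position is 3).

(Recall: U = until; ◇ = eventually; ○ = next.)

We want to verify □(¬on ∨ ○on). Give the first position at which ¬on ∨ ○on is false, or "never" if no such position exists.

7

Check ¬on ∨ ○on at each position in order: 0 ✓, 1 ✓, 2 ✓, 3 ✓, 4 ✓, 5 ✓, 6 ✓.
At position 7 the labels are {fan, on} and the next position 8 has {}, so ¬on ∨ ○on is false there. This is the first violation.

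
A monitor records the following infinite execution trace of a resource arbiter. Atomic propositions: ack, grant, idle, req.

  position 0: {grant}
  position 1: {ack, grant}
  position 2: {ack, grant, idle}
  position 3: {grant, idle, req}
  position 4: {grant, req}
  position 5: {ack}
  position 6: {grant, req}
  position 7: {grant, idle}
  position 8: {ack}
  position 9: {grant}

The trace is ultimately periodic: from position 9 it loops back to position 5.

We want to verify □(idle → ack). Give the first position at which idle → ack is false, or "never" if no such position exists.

Check idle → ack at each position in order: 0 ✓, 1 ✓, 2 ✓.
At position 3 the labels are {grant, idle, req}, so idle → ack is false there. This is the first violation.

3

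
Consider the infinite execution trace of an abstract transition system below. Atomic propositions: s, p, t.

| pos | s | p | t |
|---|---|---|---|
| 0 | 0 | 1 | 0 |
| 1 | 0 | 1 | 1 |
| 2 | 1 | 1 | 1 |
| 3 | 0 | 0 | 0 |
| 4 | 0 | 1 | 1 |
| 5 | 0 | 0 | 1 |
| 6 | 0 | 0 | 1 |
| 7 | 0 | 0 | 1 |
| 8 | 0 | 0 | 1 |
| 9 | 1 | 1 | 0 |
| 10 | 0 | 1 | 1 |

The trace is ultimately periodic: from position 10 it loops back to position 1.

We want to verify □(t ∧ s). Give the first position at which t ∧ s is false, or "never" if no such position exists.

0

At position 0 the labels are {p}, so t ∧ s is false there. This is the first violation.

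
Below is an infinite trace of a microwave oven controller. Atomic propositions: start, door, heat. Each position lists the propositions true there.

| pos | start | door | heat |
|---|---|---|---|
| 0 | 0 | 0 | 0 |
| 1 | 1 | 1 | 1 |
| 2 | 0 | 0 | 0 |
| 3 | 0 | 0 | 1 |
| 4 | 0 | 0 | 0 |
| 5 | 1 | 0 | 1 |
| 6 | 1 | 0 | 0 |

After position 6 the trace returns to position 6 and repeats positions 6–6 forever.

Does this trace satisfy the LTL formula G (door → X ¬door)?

Satisfied

door → X ¬door holds at every position 0..6, and those are all positions ever visited, so G (door → X ¬door) holds.
Positions where door holds: 1.
Check X ¬door at each: 1→ok.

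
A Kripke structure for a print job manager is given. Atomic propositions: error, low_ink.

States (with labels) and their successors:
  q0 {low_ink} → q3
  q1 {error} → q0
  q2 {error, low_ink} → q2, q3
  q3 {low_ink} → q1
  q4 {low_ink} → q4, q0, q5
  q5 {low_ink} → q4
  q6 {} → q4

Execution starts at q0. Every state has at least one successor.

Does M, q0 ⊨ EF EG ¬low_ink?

States satisfying EG ¬low_ink: ∅.
States satisfying EF EG ¬low_ink: ∅.
No suitable path/successor from q0 witnesses the formula.
q0 ∉ Sat(EF EG ¬low_ink).

Violated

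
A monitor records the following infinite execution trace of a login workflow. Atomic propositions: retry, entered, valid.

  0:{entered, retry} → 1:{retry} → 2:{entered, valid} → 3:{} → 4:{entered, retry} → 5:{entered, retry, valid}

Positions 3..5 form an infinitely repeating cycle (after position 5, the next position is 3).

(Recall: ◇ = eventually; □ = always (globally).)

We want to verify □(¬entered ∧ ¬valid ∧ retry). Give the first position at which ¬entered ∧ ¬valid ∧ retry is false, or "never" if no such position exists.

At position 0 the labels are {entered, retry}, so ¬entered ∧ ¬valid ∧ retry is false there. This is the first violation.

0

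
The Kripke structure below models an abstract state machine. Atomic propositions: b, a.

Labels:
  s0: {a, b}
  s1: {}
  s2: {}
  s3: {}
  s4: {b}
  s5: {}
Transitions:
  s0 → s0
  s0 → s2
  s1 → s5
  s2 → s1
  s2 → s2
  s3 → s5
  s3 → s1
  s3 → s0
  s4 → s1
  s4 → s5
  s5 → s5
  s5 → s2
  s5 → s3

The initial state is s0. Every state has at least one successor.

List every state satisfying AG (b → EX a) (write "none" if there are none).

{s0, s1, s2, s3, s5}

States satisfying b → EX a: {s0, s1, s2, s3, s5}.
States satisfying AG (b → EX a): {s0, s1, s2, s3, s5}.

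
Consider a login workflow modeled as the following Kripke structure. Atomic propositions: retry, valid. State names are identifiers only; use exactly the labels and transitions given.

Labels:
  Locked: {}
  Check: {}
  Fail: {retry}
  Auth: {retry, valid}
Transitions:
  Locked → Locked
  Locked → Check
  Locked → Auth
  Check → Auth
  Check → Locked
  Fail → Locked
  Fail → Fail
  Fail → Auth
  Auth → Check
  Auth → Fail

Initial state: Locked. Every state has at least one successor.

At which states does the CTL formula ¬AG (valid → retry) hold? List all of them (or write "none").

States satisfying valid → retry: {Locked, Check, Fail, Auth}.
States satisfying AG (valid → retry): {Locked, Check, Fail, Auth}.
States satisfying ¬AG (valid → retry): ∅.

none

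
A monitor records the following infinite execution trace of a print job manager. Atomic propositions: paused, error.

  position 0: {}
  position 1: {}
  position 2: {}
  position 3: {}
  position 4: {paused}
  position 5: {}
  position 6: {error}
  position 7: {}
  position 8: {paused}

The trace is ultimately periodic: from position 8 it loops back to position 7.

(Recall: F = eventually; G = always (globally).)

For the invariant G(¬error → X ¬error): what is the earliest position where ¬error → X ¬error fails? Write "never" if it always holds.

5

Check ¬error → X ¬error at each position in order: 0 ✓, 1 ✓, 2 ✓, 3 ✓, 4 ✓.
At position 5 the labels are {} and the next position 6 has {error}, so ¬error → X ¬error is false there. This is the first violation.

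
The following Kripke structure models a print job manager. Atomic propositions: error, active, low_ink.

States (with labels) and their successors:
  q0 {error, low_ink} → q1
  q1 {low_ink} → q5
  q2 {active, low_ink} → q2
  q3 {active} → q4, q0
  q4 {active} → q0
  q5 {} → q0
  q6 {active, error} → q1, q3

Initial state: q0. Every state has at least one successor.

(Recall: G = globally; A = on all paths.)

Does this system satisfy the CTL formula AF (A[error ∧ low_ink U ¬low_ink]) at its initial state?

Satisfied

States satisfying A[error ∧ low_ink U ¬low_ink]: {q3, q4, q5, q6}.
States satisfying AF (A[error ∧ low_ink U ¬low_ink]): {q0, q1, q3, q4, q5, q6}.
q0 ∈ Sat(AF (A[error ∧ low_ink U ¬low_ink])).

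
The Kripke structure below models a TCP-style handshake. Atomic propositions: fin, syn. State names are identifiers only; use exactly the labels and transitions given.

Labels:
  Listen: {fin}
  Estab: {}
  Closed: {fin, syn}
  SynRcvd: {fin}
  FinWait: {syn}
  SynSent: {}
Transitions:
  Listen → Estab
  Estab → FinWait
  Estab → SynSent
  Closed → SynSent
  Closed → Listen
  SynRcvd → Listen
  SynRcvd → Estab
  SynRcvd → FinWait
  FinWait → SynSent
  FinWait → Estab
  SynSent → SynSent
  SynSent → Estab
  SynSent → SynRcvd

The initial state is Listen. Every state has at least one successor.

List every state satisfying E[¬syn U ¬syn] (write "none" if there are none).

States satisfying ¬syn: {Listen, Estab, SynRcvd, SynSent}.
States satisfying E[¬syn U ¬syn]: {Listen, Estab, SynRcvd, SynSent}.

{Listen, Estab, SynRcvd, SynSent}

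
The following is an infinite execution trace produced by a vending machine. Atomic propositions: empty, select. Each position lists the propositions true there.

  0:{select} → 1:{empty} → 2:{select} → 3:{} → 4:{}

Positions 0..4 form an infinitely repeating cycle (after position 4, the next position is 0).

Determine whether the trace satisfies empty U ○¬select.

Yes

Walking from position 0: ○¬select first holds at position 0, and empty holds at every earlier position along the way, so empty U ○¬select holds.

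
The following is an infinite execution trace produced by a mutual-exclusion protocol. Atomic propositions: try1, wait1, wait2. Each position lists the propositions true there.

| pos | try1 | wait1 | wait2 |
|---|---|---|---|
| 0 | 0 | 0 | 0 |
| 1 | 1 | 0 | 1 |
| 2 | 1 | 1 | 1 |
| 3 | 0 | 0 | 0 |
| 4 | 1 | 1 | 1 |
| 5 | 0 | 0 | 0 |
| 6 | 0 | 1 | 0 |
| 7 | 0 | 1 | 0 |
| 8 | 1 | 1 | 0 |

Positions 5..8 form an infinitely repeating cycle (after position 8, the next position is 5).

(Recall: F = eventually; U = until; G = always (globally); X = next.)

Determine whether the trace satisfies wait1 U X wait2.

Yes

Walking from position 0: X wait2 first holds at position 0, and wait1 holds at every earlier position along the way, so wait1 U X wait2 holds.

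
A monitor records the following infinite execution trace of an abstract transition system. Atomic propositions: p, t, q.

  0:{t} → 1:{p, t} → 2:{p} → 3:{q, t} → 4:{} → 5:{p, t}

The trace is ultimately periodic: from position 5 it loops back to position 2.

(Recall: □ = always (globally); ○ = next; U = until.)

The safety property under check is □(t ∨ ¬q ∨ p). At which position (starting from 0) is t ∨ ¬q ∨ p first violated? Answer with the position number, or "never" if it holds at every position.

never

t ∨ ¬q ∨ p holds at every position 0..5, and those are all the positions the trace ever visits, so the invariant □(t ∨ ¬q ∨ p) is never violated.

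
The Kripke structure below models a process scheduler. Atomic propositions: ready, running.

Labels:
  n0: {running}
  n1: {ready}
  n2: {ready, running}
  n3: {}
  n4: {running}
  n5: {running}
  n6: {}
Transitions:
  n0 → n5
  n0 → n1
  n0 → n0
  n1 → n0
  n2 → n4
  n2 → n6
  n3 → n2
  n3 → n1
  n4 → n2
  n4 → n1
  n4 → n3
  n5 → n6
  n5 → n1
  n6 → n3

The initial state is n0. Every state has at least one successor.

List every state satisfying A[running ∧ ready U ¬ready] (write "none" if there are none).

{n0, n2, n3, n4, n5, n6}

States satisfying running ∧ ready: {n2}.
States satisfying ¬ready: {n0, n3, n4, n5, n6}.
States satisfying A[running ∧ ready U ¬ready]: {n0, n2, n3, n4, n5, n6}.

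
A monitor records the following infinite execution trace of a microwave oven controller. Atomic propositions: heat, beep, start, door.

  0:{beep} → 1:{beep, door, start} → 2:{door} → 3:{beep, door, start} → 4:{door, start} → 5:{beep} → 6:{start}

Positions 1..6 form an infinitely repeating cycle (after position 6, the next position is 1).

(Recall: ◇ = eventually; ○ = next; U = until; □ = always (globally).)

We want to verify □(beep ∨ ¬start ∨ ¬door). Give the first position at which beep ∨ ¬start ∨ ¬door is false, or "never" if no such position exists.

4

Check beep ∨ ¬start ∨ ¬door at each position in order: 0 ✓, 1 ✓, 2 ✓, 3 ✓.
At position 4 the labels are {door, start}, so beep ∨ ¬start ∨ ¬door is false there. This is the first violation.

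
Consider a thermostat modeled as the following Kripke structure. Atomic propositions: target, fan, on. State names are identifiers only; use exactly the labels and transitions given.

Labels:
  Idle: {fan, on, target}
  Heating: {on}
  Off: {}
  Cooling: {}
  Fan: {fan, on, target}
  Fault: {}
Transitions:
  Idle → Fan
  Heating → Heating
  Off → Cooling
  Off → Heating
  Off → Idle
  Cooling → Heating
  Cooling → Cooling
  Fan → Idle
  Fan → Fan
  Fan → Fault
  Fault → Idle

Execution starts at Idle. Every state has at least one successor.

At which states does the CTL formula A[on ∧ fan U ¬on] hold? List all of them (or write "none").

{Off, Cooling, Fault}

States satisfying on ∧ fan: {Idle, Fan}.
States satisfying ¬on: {Off, Cooling, Fault}.
States satisfying A[on ∧ fan U ¬on]: {Off, Cooling, Fault}.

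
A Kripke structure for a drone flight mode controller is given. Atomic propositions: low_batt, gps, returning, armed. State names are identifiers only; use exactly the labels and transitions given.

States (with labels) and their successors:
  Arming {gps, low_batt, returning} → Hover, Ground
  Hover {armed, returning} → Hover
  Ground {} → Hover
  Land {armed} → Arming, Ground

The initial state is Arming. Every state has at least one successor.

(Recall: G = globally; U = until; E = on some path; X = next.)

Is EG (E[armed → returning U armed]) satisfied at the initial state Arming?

States satisfying E[armed → returning U armed]: {Arming, Hover, Ground, Land}.
States satisfying EG (E[armed → returning U armed]): {Arming, Hover, Ground, Land}.
Arming ∈ Sat(EG (E[armed → returning U armed])).

Satisfied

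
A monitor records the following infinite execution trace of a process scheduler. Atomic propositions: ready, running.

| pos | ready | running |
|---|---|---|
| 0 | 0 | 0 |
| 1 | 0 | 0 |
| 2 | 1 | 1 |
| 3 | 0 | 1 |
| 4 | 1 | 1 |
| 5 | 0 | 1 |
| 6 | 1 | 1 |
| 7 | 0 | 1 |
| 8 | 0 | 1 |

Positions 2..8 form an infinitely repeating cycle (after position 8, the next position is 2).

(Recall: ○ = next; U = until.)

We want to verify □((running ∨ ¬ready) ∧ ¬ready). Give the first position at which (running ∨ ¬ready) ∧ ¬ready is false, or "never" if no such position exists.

Check (running ∨ ¬ready) ∧ ¬ready at each position in order: 0 ✓, 1 ✓.
At position 2 the labels are {ready, running}, so (running ∨ ¬ready) ∧ ¬ready is false there. This is the first violation.

2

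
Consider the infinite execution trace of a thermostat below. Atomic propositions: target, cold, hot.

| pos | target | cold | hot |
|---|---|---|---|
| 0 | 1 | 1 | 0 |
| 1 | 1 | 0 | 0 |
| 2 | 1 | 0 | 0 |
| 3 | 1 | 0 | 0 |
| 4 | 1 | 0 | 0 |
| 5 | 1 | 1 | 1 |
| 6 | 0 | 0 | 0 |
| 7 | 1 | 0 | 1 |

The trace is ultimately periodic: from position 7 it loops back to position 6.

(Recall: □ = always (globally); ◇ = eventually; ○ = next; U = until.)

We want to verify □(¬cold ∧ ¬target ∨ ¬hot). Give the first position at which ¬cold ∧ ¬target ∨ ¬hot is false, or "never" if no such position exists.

Check ¬cold ∧ ¬target ∨ ¬hot at each position in order: 0 ✓, 1 ✓, 2 ✓, 3 ✓, 4 ✓.
At position 5 the labels are {cold, hot, target}, so ¬cold ∧ ¬target ∨ ¬hot is false there. This is the first violation.

5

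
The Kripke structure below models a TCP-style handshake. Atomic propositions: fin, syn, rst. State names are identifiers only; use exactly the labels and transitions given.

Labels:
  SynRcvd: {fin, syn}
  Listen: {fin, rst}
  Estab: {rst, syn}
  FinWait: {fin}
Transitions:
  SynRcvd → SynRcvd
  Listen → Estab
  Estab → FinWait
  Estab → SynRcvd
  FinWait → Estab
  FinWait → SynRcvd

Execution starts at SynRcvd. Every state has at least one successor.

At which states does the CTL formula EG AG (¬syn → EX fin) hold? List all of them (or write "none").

States satisfying AG (¬syn → EX fin): {SynRcvd, Estab, FinWait}.
States satisfying EG AG (¬syn → EX fin): {SynRcvd, Estab, FinWait}.

{SynRcvd, Estab, FinWait}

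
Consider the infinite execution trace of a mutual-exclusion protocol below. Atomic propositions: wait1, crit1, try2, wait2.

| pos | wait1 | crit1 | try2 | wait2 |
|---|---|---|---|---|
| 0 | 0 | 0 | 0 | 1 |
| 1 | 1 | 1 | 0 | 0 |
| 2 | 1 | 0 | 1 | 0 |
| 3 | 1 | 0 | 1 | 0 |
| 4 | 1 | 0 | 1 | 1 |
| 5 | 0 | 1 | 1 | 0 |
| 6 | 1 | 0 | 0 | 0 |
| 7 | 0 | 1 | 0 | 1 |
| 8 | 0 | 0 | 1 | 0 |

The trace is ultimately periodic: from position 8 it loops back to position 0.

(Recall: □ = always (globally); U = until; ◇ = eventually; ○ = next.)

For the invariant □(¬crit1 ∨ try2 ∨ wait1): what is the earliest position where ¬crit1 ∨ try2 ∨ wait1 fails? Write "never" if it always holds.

7

Check ¬crit1 ∨ try2 ∨ wait1 at each position in order: 0 ✓, 1 ✓, 2 ✓, 3 ✓, 4 ✓, 5 ✓, 6 ✓.
At position 7 the labels are {crit1, wait2}, so ¬crit1 ∨ try2 ∨ wait1 is false there. This is the first violation.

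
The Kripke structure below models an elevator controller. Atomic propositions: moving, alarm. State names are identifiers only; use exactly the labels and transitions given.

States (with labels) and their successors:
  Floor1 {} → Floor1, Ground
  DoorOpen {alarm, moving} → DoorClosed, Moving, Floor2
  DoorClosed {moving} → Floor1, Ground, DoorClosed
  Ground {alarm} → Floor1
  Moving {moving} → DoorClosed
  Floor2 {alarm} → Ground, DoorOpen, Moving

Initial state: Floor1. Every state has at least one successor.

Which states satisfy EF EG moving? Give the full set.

{DoorOpen, DoorClosed, Moving, Floor2}

States satisfying EG moving: {DoorOpen, DoorClosed, Moving}.
States satisfying EF EG moving: {DoorOpen, DoorClosed, Moving, Floor2}.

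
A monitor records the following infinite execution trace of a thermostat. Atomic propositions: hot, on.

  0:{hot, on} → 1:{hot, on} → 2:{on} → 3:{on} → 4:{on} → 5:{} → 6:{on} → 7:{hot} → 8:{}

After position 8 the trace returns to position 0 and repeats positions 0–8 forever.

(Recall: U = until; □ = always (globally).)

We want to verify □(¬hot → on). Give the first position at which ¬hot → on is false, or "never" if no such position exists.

Check ¬hot → on at each position in order: 0 ✓, 1 ✓, 2 ✓, 3 ✓, 4 ✓.
At position 5 the labels are {}, so ¬hot → on is false there. This is the first violation.

5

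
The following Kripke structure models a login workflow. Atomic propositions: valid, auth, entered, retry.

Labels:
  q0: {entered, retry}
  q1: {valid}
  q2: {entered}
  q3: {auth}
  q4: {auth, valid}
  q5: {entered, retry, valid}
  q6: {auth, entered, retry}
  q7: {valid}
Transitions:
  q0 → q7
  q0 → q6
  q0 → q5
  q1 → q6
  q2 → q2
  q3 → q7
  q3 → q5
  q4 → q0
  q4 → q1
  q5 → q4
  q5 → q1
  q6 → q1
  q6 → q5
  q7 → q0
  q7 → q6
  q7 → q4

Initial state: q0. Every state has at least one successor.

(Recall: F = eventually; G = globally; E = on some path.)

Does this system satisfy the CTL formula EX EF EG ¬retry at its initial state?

States satisfying EF EG ¬retry: {q2}.
States satisfying EX EF EG ¬retry: {q2}.
No suitable path/successor from q0 witnesses the formula.
q0 ∉ Sat(EX EF EG ¬retry).

Violated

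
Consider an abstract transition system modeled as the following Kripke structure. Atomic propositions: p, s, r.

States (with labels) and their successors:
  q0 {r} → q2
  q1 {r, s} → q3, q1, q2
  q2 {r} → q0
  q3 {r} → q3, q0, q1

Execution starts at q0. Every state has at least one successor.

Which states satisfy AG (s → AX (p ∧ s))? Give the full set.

States satisfying s → AX (p ∧ s): {q0, q2, q3}.
States satisfying AG (s → AX (p ∧ s)): {q0, q2}.

{q0, q2}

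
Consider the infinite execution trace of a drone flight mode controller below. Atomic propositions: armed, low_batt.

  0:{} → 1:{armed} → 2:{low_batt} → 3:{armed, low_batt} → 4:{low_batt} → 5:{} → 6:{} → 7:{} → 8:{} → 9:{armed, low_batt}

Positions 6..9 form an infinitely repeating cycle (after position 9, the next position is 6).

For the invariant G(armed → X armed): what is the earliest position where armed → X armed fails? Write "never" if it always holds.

Check armed → X armed at each position in order: 0 ✓.
At position 1 the labels are {armed} and the next position 2 has {low_batt}, so armed → X armed is false there. This is the first violation.

1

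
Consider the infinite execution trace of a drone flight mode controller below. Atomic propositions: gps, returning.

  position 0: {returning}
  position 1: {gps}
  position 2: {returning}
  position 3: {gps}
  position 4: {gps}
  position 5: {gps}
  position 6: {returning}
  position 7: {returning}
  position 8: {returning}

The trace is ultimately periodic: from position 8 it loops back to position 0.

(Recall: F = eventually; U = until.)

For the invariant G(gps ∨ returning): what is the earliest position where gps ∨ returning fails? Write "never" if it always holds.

gps ∨ returning holds at every position 0..8, and those are all the positions the trace ever visits, so the invariant G(gps ∨ returning) is never violated.

never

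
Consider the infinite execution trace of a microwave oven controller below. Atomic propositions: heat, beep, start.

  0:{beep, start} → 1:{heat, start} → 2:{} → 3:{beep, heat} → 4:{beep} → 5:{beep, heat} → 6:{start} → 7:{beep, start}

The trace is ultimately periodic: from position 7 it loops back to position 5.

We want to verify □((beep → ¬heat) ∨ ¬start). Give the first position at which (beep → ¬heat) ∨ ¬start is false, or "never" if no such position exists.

(beep → ¬heat) ∨ ¬start holds at every position 0..7, and those are all the positions the trace ever visits, so the invariant □((beep → ¬heat) ∨ ¬start) is never violated.

never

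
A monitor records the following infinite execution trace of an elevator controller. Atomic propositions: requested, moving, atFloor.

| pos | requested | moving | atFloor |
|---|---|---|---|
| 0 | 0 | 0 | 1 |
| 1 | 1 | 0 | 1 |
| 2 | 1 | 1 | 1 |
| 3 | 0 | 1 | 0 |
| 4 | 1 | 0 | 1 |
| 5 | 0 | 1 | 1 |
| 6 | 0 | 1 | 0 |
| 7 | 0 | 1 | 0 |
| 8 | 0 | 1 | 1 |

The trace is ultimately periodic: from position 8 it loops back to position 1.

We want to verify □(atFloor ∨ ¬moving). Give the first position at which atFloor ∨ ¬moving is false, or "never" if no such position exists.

3

Check atFloor ∨ ¬moving at each position in order: 0 ✓, 1 ✓, 2 ✓.
At position 3 the labels are {moving}, so atFloor ∨ ¬moving is false there. This is the first violation.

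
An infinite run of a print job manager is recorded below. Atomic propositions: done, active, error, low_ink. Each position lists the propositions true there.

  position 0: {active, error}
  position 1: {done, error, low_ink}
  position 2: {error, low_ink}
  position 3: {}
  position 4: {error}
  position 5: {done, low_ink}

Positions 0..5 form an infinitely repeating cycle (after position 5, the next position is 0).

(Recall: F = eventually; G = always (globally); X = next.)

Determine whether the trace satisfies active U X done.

Walking from position 0: X done first holds at position 0, and active holds at every earlier position along the way, so active U X done holds.

Satisfied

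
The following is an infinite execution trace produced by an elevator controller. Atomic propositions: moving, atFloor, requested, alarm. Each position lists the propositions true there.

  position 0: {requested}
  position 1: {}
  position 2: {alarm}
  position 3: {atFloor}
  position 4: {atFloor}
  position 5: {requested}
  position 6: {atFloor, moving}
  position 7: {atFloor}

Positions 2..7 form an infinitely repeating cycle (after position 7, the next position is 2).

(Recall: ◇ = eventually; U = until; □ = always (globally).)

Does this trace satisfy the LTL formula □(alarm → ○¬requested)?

alarm → ○¬requested holds at every position 0..7, and those are all positions ever visited, so □(alarm → ○¬requested) holds.
Positions where alarm holds: 2.
Check ○¬requested at each: 2→ok.

Yes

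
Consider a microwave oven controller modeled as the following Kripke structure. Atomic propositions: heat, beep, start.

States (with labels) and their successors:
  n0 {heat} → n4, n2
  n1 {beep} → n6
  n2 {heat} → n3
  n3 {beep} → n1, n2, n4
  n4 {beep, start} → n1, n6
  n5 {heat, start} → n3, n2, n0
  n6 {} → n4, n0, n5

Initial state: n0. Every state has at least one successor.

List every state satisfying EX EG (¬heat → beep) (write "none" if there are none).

States satisfying EG (¬heat → beep): {n0, n2, n3, n5}.
States satisfying EX EG (¬heat → beep): {n0, n2, n3, n5, n6}.

{n0, n2, n3, n5, n6}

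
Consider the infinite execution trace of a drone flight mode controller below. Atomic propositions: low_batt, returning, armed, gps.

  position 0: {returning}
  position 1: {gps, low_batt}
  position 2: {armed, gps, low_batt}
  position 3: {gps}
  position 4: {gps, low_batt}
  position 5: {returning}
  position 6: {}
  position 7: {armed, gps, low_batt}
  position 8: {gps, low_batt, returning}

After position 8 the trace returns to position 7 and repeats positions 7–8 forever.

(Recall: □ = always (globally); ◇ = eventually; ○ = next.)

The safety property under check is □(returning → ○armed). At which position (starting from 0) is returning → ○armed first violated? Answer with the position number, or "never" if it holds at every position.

0

At position 0 the labels are {returning} and the next position 1 has {gps, low_batt}, so returning → ○armed is false there. This is the first violation.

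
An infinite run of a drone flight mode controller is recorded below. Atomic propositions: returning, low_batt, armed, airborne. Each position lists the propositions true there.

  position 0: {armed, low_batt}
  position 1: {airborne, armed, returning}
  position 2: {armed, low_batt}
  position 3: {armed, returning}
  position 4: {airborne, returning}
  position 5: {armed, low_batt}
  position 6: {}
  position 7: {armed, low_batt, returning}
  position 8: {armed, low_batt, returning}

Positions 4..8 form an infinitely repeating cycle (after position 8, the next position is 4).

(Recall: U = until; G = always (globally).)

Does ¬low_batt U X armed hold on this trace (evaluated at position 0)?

Holds

Walking from position 0: X armed first holds at position 0, and ¬low_batt holds at every earlier position along the way, so ¬low_batt U X armed holds.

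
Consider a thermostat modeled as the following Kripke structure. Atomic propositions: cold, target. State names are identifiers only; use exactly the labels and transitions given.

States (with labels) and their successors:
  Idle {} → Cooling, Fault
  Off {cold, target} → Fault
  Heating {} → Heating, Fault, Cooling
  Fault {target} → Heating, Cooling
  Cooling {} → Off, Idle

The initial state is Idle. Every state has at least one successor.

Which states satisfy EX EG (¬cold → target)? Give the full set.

none

States satisfying EG (¬cold → target): ∅.
States satisfying EX EG (¬cold → target): ∅.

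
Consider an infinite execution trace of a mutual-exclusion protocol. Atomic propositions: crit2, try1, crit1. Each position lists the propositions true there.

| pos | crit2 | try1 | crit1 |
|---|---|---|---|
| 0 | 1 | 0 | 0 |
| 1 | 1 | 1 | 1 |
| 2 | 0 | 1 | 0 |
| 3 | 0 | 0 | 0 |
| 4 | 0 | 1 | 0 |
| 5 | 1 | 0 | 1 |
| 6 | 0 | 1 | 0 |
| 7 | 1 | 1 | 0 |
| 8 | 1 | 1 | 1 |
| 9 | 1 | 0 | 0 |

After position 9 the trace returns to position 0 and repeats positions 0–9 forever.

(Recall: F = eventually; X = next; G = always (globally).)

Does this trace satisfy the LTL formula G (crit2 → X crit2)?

crit2 → X crit2 must hold at every position from 0 onward. It fails at position 1, so G (crit2 → X crit2) is false.
Positions where crit2 holds: 0, 1, 5, 7, 8, 9.
Check X crit2 at each: 0→ok, 1→fails, 5→fails, 7→ok, 8→ok, 9→ok.

Does not hold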